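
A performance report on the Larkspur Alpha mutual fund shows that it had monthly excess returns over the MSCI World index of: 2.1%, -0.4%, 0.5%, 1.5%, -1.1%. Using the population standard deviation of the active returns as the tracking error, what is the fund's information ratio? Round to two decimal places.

0.44

r̄ = (2.1 − 0.4 + 0.5 + 1.5 − 1.1) / 5 = 2.60 / 5 = 0.5200%
Σ(r − r̄)² = 6.9280; population σ = √(6.9280/5) = 1.1771%
IR = r̄ / tracking error = 0.5200 / 1.1771 = 0.4418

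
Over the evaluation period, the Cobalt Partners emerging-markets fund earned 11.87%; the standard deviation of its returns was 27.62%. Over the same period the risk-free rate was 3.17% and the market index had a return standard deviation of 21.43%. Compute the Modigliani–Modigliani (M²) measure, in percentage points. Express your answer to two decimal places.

9.92

Sharpe = (Rp − Rf) / σp = (11.87% − 3.17%) / 27.62% = 0.3150
M² = Rf + Sharpe × σm = 3.17% + 0.3150 × 21.43% = 9.9205%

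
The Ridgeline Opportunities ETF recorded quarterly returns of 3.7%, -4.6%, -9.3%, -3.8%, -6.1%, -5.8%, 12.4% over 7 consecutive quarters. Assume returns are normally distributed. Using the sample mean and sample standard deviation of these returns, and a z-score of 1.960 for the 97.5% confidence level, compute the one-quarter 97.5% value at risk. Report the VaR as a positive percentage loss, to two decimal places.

16.56

Mean return r̄ = -13.50 / 7 = -1.9286%
Σ(r − r̄)² = (3.7 − (-1.9286))² + (-4.6 − (-1.9286))² + … = 334.3543
σ = √[334.3543 / 6] = 7.4650%
VaR = −(r̄ − z·σ) = −(-1.9286 − 1.960 × 7.4650) = −(-16.5600) = 16.5600%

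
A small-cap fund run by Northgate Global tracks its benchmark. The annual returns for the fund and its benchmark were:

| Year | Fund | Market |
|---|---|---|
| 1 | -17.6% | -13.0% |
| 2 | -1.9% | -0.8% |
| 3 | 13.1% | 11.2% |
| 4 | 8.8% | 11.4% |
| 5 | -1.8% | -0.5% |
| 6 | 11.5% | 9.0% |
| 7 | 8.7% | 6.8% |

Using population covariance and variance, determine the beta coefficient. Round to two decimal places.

1.21

r̄p = 2.9714%,  r̄m = 3.4429%
Cov = Σ(rp − r̄p)(rm − r̄m) / 7 = 81.3298
Var(rm) = Σ(rm − r̄m)² / 7 = 67.0796
β = Cov / Var = 81.3298 / 67.0796 = 1.2124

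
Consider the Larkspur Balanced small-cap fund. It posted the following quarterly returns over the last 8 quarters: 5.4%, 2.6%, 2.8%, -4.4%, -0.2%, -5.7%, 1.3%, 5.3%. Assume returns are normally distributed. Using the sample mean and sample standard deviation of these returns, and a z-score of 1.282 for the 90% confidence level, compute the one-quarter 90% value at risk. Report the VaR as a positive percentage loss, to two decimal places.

4.40

r̄ = (5.4 + 2.6 + 2.8 − 4.4 − 0.2 − 5.7 + 1.3 + 5.3) / 8 = 0.8875%
Sample std dev = √[119.1288 / 7] = 4.1253%
VaR = −(r̄ − z·σ) = −(0.8875 − 1.282 × 4.1253) = −(-4.4011) = 4.4011%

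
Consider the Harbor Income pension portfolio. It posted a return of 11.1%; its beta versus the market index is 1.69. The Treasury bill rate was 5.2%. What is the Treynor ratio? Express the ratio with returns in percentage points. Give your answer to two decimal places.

Treynor = (Rp − Rf) / β = (11.1% − 5.2%) / 1.69 = 5.90 / 1.69 = 3.4911

3.49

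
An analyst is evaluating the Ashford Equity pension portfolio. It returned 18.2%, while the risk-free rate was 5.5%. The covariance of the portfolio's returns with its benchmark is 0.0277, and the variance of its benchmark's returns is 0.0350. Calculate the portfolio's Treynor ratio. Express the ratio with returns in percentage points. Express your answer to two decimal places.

16.05

β = Cov / Var = 0.0277 / 0.0350 = 0.7914
Treynor = (Rp − Rf) / β = (18.2% − 5.5%) / 0.7914 = 12.70 / 0.7914 = 16.0475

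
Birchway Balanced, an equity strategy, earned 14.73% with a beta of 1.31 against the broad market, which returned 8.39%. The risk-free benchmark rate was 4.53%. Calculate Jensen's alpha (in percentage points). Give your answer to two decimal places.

5.14

CAPM expected return = Rf + β(Rm − Rf) = 4.53% + 1.31 × (8.39% − 4.53%) = 4.53 + 1.31 × 3.86 = 9.5866%
Jensen's α = Rp − E[R] = 14.73% − 9.5866% = 5.1434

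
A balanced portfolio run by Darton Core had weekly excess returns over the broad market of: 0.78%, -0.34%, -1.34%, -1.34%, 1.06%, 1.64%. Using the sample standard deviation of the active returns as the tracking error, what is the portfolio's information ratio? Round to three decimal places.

0.060

r̄ = (0.78 − 0.34 − 1.34 − 1.34 + 1.06 + 1.64) / 6 = 0.0767%
Sample std dev = √[8.0931 / 5] = 1.2722%
IR = r̄ / tracking error = 0.0767 / 1.2722 = 0.0603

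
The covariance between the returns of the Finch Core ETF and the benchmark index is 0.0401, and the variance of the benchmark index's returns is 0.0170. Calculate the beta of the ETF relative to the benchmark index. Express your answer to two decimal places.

2.36

β = Cov(Rp, Rm) / Var(Rm) = 0.0401 / 0.0170 = 2.3588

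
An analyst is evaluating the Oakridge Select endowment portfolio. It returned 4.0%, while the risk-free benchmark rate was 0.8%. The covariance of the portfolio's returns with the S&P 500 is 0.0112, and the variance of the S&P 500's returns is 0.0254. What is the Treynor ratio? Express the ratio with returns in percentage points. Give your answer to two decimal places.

β = Cov / Var = 0.0112 / 0.0254 = 0.4409
Treynor = (Rp − Rf) / β = (4.0% − 0.8%) / 0.4409 = 3.20 / 0.4409 = 7.2579

7.26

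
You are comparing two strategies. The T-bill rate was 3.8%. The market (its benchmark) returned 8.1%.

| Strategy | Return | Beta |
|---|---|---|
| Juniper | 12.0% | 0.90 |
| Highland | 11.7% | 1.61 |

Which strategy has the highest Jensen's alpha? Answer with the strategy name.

Juniper

Juniper: α = 12.0% − [3.8% + 0.90 × (8.1% − 3.8%)] = 4.330
Highland: α = 11.7% − [3.8% + 1.61 × (8.1% − 3.8%)] = 0.977
Highest: Juniper (4.330).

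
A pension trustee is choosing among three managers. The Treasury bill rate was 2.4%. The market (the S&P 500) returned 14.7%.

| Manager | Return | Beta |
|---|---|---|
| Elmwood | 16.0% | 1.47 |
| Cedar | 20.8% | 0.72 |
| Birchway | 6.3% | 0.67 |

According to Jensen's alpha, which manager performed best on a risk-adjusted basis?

Elmwood: α = 16.0% − [2.4% + 1.47 × (14.7% − 2.4%)] = -4.481
Cedar: α = 20.8% − [2.4% + 0.72 × (14.7% − 2.4%)] = 9.544
Birchway: α = 6.3% − [2.4% + 0.67 × (14.7% − 2.4%)] = -4.341
Highest: Cedar (9.544).

Cedar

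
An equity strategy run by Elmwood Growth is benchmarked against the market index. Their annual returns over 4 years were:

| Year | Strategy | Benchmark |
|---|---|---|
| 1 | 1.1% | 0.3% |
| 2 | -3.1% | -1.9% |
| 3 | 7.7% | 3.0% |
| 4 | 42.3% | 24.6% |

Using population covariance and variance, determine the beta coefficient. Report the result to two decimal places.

r̄p = 12.0000%,  r̄m = 6.5000%
Cov = Σ(rp − r̄p)(rm − r̄m) / 4 = 189.4750
Var(rm) = Σ(rm − r̄m)² / 4 = 112.2150
β = Cov / Var = 189.4750 / 112.2150 = 1.6885

1.69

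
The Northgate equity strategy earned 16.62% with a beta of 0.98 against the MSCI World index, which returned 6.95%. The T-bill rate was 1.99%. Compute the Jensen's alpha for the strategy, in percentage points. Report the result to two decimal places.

CAPM expected return = Rf + β(Rm − Rf) = 1.99% + 0.98 × (6.95% − 1.99%) = 1.99 + 0.98 × 4.96 = 6.8508%
Jensen's α = Rp − E[R] = 16.62% − 6.8508% = 9.7692

9.77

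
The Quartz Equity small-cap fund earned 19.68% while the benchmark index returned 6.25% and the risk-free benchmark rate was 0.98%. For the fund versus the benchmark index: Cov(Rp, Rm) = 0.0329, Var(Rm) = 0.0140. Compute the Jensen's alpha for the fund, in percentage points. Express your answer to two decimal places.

β = Cov / Var = 0.0329 / 0.0140 = 2.3500
E[R] = Rf + β(Rm − Rf) = 0.98% + 2.3500 × (6.25% − 0.98%) = 13.3645%
α = Rp − E[R] = 19.68% − 13.3645% = 6.3155

6.32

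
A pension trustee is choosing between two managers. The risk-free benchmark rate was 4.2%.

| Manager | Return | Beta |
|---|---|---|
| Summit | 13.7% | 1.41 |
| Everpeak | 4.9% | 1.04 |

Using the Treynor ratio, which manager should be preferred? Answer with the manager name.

Summit

Summit: Treynor = (13.7% − 4.2%) / 1.41 = 6.738
Everpeak: Treynor = (4.9% − 4.2%) / 1.04 = 0.673
Highest: Summit (6.738).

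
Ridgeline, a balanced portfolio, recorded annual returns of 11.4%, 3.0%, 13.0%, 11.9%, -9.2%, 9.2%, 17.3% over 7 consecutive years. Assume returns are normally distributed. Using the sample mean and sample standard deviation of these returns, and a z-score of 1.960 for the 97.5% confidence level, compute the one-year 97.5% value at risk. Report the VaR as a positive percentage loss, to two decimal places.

9.09

r̄ = (11.4 + 3 + 13 + 11.9 − 9.2 + 9.2 + 17.3) / 7 = 56.60 / 7 = 8.0857%
Sample std dev = √[460.4886 / 6] = 8.7606%
VaR = −(r̄ − z·σ) = −(8.0857 − 1.960 × 8.7606) = −(-9.0851) = 9.0851%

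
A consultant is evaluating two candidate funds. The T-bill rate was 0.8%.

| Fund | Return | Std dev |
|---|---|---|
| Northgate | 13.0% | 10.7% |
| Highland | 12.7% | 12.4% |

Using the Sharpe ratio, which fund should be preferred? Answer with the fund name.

Northgate: Sharpe ratio = (13.0% − 0.8%) / 10.7% = 1.140
Highland: Sharpe ratio = (12.7% − 0.8%) / 12.4% = 0.960
Highest: Northgate (1.140).

Northgate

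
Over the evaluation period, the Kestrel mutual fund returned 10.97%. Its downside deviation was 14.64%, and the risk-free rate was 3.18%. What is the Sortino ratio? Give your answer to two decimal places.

Sortino = (Rp − Rf) / σd = (10.97% − 3.18%) / 14.64% = 7.79% / 14.64% = 0.5321

0.53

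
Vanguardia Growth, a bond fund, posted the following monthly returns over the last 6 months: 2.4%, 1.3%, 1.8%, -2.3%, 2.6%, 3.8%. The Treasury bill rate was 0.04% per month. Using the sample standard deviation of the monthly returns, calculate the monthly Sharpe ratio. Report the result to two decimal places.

0.75

μ = (2.4 + 1.3 + 1.8 − 2.3 + 2.6 + 3.8) / 6 = 9.60 / 6 = 1.6000%
Σ(r − μ)² = (2.4 − 1.6000)² + (1.3 − 1.6000)² + … = 21.8200
sample σ = √(21.8200 / 5) = √4.3640 = 2.0890%
Sharpe = (μ − rf) / σ = (1.6000 − 0.04) / 2.0890 = 1.5600 / 2.0890 = 0.7468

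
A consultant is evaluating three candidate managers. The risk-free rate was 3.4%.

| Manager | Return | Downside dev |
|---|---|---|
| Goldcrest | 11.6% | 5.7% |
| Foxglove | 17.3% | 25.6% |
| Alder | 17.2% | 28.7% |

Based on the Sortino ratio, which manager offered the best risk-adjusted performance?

Goldcrest

Goldcrest: Sortino ratio = (11.6% − 3.4%) / 5.7% = 1.439
Foxglove: Sortino ratio = (17.3% − 3.4%) / 25.6% = 0.543
Alder: Sortino ratio = (17.2% − 3.4%) / 28.7% = 0.481
Highest: Goldcrest (1.439).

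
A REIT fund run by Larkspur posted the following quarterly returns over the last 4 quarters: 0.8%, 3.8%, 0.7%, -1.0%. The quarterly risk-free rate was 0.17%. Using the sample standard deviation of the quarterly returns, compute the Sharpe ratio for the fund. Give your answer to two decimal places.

0.45

r̄ = (0.8 + 3.8 + 0.7 − 1) / 4 = 1.0750%
Σ(r − r̄)² = (0.8 − 1.0750)² + (3.8 − 1.0750)² + (0.7 − 1.0750)² + … = 11.9475
sample σ = √(11.9475 / 3) = √3.9825 = 1.9956%
Sharpe = (r̄ − rf) / σ = (1.0750 − 0.17) / 1.9956 = 0.9050 / 1.9956 = 0.4535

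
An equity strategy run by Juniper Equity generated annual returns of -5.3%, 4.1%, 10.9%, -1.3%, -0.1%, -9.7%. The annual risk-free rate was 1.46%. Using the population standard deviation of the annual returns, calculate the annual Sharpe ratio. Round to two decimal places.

-0.26

r̄ = (-5.3 + 4.1 + 10.9 − 1.3 − 0.1 − 9.7) / 6 = -1.40 / 6 = -0.2333%
Population σ = √[Σ(r − r̄)² / 6] = √[259.1733 / 6] = √43.1956 = 6.5723%
Sharpe = (r̄ − rf) / σ = (-0.2333 − 1.46) / 6.5723 = -1.6933 / 6.5723 = -0.2576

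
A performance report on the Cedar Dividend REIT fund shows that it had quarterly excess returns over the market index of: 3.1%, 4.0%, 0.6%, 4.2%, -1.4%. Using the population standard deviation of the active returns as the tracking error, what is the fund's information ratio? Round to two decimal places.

r̄ = (3.1 + 4 + 0.6 + 4.2 − 1.4) / 5 = 10.50 / 5 = 2.1000%
Σ(r − r̄)² = (3.1 − 2.1000)² + (4 − 2.1000)² + … = 23.5200
population σ = √(23.5200 / 5) = √4.7040 = 2.1689%
IR = r̄ / tracking error = 2.1000 / 2.1689 = 0.9682

0.97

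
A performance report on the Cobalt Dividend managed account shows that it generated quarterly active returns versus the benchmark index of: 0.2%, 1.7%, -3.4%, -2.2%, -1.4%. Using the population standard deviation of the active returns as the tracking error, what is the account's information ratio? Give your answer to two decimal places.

-0.57

r̄ = (0.2 + 1.7 − 3.4 − 2.2 − 1.4) / 5 = -5.10 / 5 = -1.0200%
Σ(r − r̄)² = (0.2 − (-1.0200))² + (1.7 − (-1.0200))² + … = 16.0880
population σ = √(16.0880 / 5) = √3.2176 = 1.7938%
IR = r̄ / tracking error = -1.0200 / 1.7938 = -0.5686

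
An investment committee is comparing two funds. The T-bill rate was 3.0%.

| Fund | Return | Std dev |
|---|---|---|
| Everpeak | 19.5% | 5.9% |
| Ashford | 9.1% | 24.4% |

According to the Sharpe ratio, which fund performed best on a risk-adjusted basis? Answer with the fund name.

Everpeak

Everpeak: Sharpe ratio = (19.5% − 3.0%) / 5.9% = 2.797
Ashford: Sharpe ratio = (9.1% − 3.0%) / 24.4% = 0.250
Highest: Everpeak (2.797).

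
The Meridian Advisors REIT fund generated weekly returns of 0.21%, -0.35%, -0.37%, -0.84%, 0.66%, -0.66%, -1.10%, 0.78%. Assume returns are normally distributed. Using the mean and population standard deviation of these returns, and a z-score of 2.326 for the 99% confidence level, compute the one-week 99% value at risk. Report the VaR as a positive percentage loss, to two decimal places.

1.71

μ = (0.21 − 0.35 − 0.37 − 0.84 + 0.66 − 0.66 − 1.1 + 0.78) / 8 = -0.2088%
Σ(r − μ)² = 3.3501; population σ = √(3.3501/8) = 0.6471%
VaR = −(μ − z·σ) = −(-0.2088 − 2.326 × 0.6471) = −(-1.7140) = 1.7140%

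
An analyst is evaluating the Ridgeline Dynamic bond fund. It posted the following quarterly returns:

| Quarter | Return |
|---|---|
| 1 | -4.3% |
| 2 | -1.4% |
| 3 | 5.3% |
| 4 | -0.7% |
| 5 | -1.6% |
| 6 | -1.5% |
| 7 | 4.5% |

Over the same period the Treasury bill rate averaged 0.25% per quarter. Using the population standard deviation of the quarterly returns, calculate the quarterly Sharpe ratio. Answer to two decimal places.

r̄ = (-4.3 − 1.4 + 5.3 − 0.7 − 1.6 − 1.5 + 4.5) / 7 = 0.0429%
Σ(r − r̄)² = (-4.3 − 0.0429)² + (-1.4 − 0.0429)² + (5.3 − 0.0429)² + … = 74.0771
population σ = √(74.0771 / 7) = √10.5824 = 3.2531%
Sharpe = (r̄ − rf) / σ = (0.0429 − 0.25) / 3.2531 = -0.2071 / 3.2531 = -0.0637

-0.06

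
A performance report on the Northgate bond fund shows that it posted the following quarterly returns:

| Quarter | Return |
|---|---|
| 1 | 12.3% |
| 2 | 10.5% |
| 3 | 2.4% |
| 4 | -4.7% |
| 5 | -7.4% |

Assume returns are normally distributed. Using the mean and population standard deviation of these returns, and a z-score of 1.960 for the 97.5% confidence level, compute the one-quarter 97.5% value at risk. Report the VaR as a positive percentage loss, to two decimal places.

12.81

r̄ = (12.3 + 10.5 + 2.4 − 4.7 − 7.4) / 5 = 2.6200%
Σ(r − r̄)² = (12.3 − 2.6200)² + (10.5 − 2.6200)² + … = 309.8280
σ = √[309.8280 / 5] = 7.8718%
VaR = −(r̄ − z·σ) = −(2.6200 − 1.960 × 7.8718) = −(-12.8087) = 12.8087%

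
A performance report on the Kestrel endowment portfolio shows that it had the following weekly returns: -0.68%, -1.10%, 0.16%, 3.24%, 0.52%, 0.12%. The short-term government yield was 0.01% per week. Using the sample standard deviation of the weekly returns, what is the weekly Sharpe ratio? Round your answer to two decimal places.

r̄ = (-0.68 − 1.1 + 0.16 + 3.24 + 0.52 + 0.12) / 6 = 0.3767%
Sample σ = √[Σ(r − r̄)² / 5] = √[11.6291 / 5] = √2.3258 = 1.5251%
Sharpe = (r̄ − rf) / σ = (0.3767 − 0.01) / 1.5251 = 0.3667 / 1.5251 = 0.2404

0.24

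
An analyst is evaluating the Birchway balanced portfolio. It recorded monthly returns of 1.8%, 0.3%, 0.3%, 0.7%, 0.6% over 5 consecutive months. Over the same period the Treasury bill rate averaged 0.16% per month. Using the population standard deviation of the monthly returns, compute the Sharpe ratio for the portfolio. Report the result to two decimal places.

Mean return μ = 3.70 / 5 = 0.7400%
Population std dev = √[1.5320 / 5] = 0.5535%
Sharpe = (μ − rf) / σ = (0.7400 − 0.16) / 0.5535 = 0.5800 / 0.5535 = 1.0479

1.05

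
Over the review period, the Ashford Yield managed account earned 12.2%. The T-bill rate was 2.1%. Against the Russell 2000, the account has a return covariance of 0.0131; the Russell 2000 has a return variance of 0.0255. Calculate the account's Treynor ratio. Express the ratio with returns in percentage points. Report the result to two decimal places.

β = Cov / Var = 0.0131 / 0.0255 = 0.5137
Treynor = (Rp − Rf) / β = (12.2% − 2.1%) / 0.5137 = 10.10 / 0.5137 = 19.6613

19.66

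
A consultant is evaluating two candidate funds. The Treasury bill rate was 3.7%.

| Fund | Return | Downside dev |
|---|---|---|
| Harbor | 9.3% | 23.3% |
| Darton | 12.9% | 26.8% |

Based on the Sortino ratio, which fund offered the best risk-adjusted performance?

Harbor: Sortino ratio = (9.3% − 3.7%) / 23.3% = 0.240
Darton: Sortino ratio = (12.9% − 3.7%) / 26.8% = 0.343
Highest: Darton (0.343).

Darton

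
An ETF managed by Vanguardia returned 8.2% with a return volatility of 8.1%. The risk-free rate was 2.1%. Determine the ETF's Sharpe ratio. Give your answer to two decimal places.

Sharpe = (Rp − Rf) / σp = (8.2% − 2.1%) / 8.1% = 6.10% / 8.1% = 0.7531

0.75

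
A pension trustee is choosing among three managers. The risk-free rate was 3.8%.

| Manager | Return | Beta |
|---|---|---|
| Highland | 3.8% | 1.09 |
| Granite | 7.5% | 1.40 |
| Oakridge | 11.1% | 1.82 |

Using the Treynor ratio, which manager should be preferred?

Highland: Treynor = (3.8% − 3.8%) / 1.09 = 0.000
Granite: Treynor = (7.5% − 3.8%) / 1.40 = 2.643
Oakridge: Treynor = (11.1% − 3.8%) / 1.82 = 4.011
Highest: Oakridge (4.011).

Oakridge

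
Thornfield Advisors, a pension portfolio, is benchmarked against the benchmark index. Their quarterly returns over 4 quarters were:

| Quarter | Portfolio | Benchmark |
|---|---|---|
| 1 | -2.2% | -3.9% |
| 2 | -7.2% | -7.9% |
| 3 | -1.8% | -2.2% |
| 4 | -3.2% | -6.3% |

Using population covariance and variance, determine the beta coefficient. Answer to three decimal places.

r̄p = -3.6000%,  r̄m = -5.0750%
Cov = Σ(rp − r̄p)(rm − r̄m) / 4 = 4.1250
Var(rm) = Σ(rm − r̄m)² / 4 = 4.7819
β = Cov / Var = 4.1250 / 4.7819 = 0.8626

0.863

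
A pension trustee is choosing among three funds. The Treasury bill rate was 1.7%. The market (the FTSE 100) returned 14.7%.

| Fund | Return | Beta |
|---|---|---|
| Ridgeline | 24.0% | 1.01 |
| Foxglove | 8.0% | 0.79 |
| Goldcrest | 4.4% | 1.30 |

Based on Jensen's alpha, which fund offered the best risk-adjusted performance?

Ridgeline: α = 24.0% − [1.7% + 1.01 × (14.7% − 1.7%)] = 9.170
Foxglove: α = 8.0% − [1.7% + 0.79 × (14.7% − 1.7%)] = -3.970
Goldcrest: α = 4.4% − [1.7% + 1.30 × (14.7% − 1.7%)] = -14.200
Highest: Ridgeline (9.170).

Ridgeline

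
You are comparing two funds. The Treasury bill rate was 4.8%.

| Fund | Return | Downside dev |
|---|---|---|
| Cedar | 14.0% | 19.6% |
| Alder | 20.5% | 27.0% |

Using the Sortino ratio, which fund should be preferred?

Cedar: Sortino ratio = (14.0% − 4.8%) / 19.6% = 0.469
Alder: Sortino ratio = (20.5% − 4.8%) / 27.0% = 0.581
Highest: Alder (0.581).

Alder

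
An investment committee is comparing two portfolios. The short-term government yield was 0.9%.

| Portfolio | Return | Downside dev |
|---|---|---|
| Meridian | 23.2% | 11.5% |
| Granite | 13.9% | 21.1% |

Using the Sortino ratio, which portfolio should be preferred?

Meridian: Sortino ratio = (23.2% − 0.9%) / 11.5% = 1.939
Granite: Sortino ratio = (13.9% − 0.9%) / 21.1% = 0.616
Highest: Meridian (1.939).

Meridian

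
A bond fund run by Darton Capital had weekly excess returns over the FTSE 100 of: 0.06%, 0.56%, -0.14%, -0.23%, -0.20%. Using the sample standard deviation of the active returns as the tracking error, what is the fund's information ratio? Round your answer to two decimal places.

0.03

Mean return r̄ = 0.050 / 5 = 0.0100%
Σ(r − r̄)² = 0.4292; sample σ = √(0.4292/4) = 0.3276%
IR = r̄ / tracking error = 0.0100 / 0.3276 = 0.0305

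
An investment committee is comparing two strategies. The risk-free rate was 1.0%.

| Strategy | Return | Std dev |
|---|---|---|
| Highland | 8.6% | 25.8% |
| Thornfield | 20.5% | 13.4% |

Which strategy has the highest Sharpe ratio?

Thornfield

Highland: Sharpe ratio = (8.6% − 1.0%) / 25.8% = 0.295
Thornfield: Sharpe ratio = (20.5% − 1.0%) / 13.4% = 1.455
Highest: Thornfield (1.455).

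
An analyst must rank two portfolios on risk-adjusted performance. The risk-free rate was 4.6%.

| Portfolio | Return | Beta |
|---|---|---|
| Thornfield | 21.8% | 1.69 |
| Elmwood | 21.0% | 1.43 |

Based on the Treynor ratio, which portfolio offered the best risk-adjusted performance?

Thornfield: Treynor = (21.8% − 4.6%) / 1.69 = 10.178
Elmwood: Treynor = (21.0% − 4.6%) / 1.43 = 11.469
Highest: Elmwood (11.469).

Elmwood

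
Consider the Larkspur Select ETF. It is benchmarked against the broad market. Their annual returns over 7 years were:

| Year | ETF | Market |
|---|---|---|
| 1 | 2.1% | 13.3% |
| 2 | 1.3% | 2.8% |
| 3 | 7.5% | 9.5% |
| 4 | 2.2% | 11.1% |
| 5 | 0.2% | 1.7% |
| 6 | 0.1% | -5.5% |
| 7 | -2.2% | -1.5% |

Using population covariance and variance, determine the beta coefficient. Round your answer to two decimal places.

0.27

r̄p = 1.6000%,  r̄m = 4.4857%
Cov = Σ(rp − r̄p)(rm − r̄m) / 7 = 11.4414
Var(rm) = Σ(rm − r̄m)² / 7 = 41.8184
β = Cov / Var = 11.4414 / 41.8184 = 0.2736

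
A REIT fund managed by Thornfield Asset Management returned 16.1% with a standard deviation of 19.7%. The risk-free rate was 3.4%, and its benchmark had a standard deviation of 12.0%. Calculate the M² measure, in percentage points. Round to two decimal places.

Sharpe = (Rp − Rf) / σp = (16.1% − 3.4%) / 19.7% = 0.6447
M² = Rf + Sharpe × σm = 3.4% + 0.6447 × 12.0% = 11.1364%

11.14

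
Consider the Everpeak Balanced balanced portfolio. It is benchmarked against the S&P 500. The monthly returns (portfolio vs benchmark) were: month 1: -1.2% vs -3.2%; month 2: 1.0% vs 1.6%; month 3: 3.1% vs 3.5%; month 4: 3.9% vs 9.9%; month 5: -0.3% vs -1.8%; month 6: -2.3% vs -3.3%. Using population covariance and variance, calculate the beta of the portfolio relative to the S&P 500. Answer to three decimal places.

0.450

r̄p = 0.7000%,  r̄m = 1.1167%
Cov = Σ(rp − r̄p)(rm − r̄m) / 6 = 9.7233
Var(rm) = Σ(rm − r̄m)² / 6 = 21.6181
β = Cov / Var = 9.7233 / 21.6181 = 0.4498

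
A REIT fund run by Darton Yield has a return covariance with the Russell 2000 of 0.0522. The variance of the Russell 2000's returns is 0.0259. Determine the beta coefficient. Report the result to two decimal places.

β = Cov(Rp, Rm) / Var(Rm) = 0.0522 / 0.0259 = 2.0154

2.02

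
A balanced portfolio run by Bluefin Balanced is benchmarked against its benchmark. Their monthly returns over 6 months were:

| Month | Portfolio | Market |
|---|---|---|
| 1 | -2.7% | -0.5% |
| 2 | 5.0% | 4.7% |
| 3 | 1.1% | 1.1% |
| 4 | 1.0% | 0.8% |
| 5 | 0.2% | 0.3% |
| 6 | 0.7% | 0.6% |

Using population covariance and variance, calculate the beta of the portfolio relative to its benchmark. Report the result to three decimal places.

1.284

r̄p = 0.8833%,  r̄m = 1.1667%
Cov = Σ(rp − r̄p)(rm − r̄m) / 6 = 3.5261
Var(rm) = Σ(rm − r̄m)² / 6 = 2.7456
β = Cov / Var = 3.5261 / 2.7456 = 1.2843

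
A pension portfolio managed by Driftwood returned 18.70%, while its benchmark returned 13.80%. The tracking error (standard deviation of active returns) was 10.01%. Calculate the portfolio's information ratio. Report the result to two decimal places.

IR = (Rp − Rb) / TE = (18.70% − 13.80%) / 10.01% = 4.90% / 10.01% = 0.4895

0.49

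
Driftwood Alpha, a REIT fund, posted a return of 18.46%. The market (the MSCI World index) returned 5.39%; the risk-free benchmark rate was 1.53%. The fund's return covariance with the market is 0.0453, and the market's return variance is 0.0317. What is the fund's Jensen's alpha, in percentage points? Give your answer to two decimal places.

11.41

β = Cov / Var = 0.0453 / 0.0317 = 1.4290
E[R] = Rf + β(Rm − Rf) = 1.53% + 1.4290 × (5.39% − 1.53%) = 7.0459%
α = Rp − E[R] = 18.46% − 7.0459% = 11.4141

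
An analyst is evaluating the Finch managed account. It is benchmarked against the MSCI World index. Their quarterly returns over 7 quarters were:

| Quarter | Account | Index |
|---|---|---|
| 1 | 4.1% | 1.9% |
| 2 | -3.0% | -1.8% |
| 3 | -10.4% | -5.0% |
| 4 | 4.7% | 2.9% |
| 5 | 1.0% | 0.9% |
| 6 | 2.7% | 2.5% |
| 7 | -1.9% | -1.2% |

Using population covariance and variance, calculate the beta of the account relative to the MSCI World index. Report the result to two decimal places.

1.82

r̄p = -0.4000%,  r̄m = 0.0286%
Cov = Σ(rp − r̄p)(rm − r̄m) / 7 = 12.6900
Var(rm) = Σ(rm − r̄m)² / 7 = 6.9649
β = Cov / Var = 12.6900 / 6.9649 = 1.8220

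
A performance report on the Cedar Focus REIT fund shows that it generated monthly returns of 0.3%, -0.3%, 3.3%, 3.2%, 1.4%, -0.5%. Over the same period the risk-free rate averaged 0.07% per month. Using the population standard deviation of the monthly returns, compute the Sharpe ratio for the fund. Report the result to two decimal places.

0.75

μ = (0.3 − 0.3 + 3.3 + 3.2 + 1.4 − 0.5) / 6 = 1.2333%
Σ(r − μ)² = (0.3 − 1.2333)² + (-0.3 − 1.2333)² + (3.3 − 1.2333)² + … = 14.3933
population σ = √(14.3933 / 6) = √2.3989 = 1.5488%
Sharpe = (μ − rf) / σ = (1.2333 − 0.07) / 1.5488 = 1.1633 / 1.5488 = 0.7511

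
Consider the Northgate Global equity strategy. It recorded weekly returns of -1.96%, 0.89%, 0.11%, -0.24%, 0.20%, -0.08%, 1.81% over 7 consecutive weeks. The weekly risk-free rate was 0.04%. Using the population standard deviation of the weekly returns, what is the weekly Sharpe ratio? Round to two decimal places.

0.06

r̄ = (-1.96 + 0.89 + 0.11 − 0.24 + 0.2 − 0.08 + 1.81) / 7 = 0.730 / 7 = 0.1043%
Population σ = √[Σ(r − r̄)² / 7] = √[7.9498 / 7] = √1.1357 = 1.0657%
Sharpe = (r̄ − rf) / σ = (0.1043 − 0.04) / 1.0657 = 0.0643 / 1.0657 = 0.0603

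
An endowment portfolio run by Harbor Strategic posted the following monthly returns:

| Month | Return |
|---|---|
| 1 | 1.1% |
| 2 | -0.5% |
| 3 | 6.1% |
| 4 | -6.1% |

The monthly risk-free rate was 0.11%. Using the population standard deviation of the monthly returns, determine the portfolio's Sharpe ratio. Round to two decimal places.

μ = (1.1 − 0.5 + 6.1 − 6.1) / 4 = 0.1500%
Σ(r − μ)² = (1.1 − 0.1500)² + (-0.5 − 0.1500)² + (6.1 − 0.1500)² + … = 75.7900
population σ = √(75.7900 / 4) = √18.9475 = 4.3529%
Sharpe = (μ − rf) / σ = (0.1500 − 0.11) / 4.3529 = 0.0400 / 4.3529 = 0.0092

0.01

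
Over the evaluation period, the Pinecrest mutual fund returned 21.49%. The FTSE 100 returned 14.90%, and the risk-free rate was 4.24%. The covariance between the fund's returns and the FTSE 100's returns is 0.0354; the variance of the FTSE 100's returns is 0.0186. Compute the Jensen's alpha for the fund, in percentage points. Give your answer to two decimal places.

-3.04

β = Cov / Var = 0.0354 / 0.0186 = 1.9032
E[R] = Rf + β(Rm − Rf) = 4.24% + 1.9032 × (14.90% − 4.24%) = 24.5281%
α = Rp − E[R] = 21.49% − 24.5281% = -3.0381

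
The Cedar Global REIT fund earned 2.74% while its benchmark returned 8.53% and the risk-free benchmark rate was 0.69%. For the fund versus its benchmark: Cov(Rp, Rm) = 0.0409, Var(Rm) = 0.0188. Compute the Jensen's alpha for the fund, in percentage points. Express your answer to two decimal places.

β = Cov / Var = 0.0409 / 0.0188 = 2.1755
E[R] = Rf + β(Rm − Rf) = 0.69% + 2.1755 × (8.53% − 0.69%) = 17.7459%
α = Rp − E[R] = 2.74% − 17.7459% = -15.0059

-15.01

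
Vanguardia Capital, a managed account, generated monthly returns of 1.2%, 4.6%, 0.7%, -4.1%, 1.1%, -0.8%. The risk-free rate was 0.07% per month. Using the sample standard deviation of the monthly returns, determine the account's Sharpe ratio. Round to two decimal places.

Mean return r̄ = 2.70 / 6 = 0.4500%
Σ(r − r̄)² = 40.5350; sample σ = √(40.5350/5) = 2.8473%
Sharpe = (r̄ − rf) / σ = (0.4500 − 0.07) / 2.8473 = 0.3800 / 2.8473 = 0.1335

0.13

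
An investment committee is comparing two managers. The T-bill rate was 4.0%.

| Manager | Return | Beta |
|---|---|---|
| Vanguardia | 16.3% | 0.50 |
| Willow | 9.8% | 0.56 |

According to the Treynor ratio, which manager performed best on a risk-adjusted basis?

Vanguardia

Vanguardia: Treynor = (16.3% − 4.0%) / 0.50 = 24.600
Willow: Treynor = (9.8% − 4.0%) / 0.56 = 10.357
Highest: Vanguardia (24.600).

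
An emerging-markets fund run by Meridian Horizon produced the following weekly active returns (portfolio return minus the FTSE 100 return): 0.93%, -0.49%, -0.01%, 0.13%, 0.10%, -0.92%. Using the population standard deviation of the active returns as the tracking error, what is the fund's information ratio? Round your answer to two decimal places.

-0.08

μ = (0.93 − 0.49 − 0.01 + 0.13 + 0.1 − 0.92) / 6 = -0.0433%
Population σ = √[Σ(r − μ)² / 6] = √[1.9671 / 6] = √0.3279 = 0.5726%
IR = μ / tracking error = -0.0433 / 0.5726 = -0.0756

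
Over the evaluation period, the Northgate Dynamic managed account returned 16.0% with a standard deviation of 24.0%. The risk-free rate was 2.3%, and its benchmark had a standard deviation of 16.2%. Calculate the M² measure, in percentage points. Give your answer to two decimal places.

11.55

Sharpe = (Rp − Rf) / σp = (16.0% − 2.3%) / 24.0% = 0.5708
M² = Rf + Sharpe × σm = 2.3% + 0.5708 × 16.2% = 11.5470%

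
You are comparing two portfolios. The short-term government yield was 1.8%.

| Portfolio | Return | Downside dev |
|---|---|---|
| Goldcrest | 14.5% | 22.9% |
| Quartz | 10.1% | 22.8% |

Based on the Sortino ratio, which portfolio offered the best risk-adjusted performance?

Goldcrest: Sortino ratio = (14.5% − 1.8%) / 22.9% = 0.555
Quartz: Sortino ratio = (10.1% − 1.8%) / 22.8% = 0.364
Highest: Goldcrest (0.555).

Goldcrest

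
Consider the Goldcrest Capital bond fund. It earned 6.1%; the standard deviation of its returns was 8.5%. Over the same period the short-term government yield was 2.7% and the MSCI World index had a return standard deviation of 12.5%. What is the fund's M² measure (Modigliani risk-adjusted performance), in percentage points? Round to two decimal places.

7.70

Sharpe = (Rp − Rf) / σp = (6.1% − 2.7%) / 8.5% = 0.4000
M² = Rf + Sharpe × σm = 2.7% + 0.4000 × 12.5% = 7.7000%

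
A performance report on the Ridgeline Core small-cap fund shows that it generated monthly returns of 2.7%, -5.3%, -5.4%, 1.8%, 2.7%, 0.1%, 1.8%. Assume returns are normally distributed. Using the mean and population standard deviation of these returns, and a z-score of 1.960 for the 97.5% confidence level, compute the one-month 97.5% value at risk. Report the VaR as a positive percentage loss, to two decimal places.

6.77

μ = (2.7 − 5.3 − 5.4 + 1.8 + 2.7 + 0.1 + 1.8) / 7 = -0.2286%
Σ(r − μ)² = (2.7 − (-0.2286))² + (-5.3 − (-0.2286))² + (-5.4 − (-0.2286))² + … = 77.9543
population σ = √(77.9543 / 7) = √11.1363 = 3.3371%
VaR = −(μ − z·σ) = −(-0.2286 − 1.960 × 3.3371) = −(-6.7693) = 6.7693%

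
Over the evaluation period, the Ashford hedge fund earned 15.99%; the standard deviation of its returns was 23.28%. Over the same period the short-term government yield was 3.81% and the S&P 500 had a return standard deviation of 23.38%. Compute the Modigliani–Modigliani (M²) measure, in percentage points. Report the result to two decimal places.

16.04

Sharpe = (Rp − Rf) / σp = (15.99% − 3.81%) / 23.28% = 0.5232
M² = Rf + Sharpe × σm = 3.81% + 0.5232 × 23.38% = 16.0424%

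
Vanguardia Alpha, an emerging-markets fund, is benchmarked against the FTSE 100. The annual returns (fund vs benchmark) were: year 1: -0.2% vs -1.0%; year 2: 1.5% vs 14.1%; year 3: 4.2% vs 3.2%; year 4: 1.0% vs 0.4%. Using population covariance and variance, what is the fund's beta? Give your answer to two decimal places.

r̄p = 1.6250%,  r̄m = 4.1750%
Cov = Σ(rp − r̄p)(rm − r̄m) / 4 = 2.0131
Var(rm) = Σ(rm − r̄m)² / 4 = 35.1219
β = Cov / Var = 2.0131 / 35.1219 = 0.0573

0.06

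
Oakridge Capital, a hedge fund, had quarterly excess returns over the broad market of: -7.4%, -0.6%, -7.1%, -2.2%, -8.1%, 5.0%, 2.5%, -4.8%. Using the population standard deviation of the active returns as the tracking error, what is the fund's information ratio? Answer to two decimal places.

-0.62

μ = (-7.4 − 0.6 − 7.1 − 2.2 − 8.1 + 5 + 2.5 − 4.8) / 8 = -2.8375%
Σ(r − μ)² = (-7.4 − (-2.8375))² + (-0.6 − (-2.8375))² + … = 165.8588
σ = √[165.8588 / 8] = 4.5533%
IR = μ / tracking error = -2.8375 / 4.5533 = -0.6232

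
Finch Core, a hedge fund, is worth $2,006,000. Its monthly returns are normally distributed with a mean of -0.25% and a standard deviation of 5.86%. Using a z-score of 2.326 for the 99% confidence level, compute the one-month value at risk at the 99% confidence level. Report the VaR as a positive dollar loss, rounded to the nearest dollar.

Return at the 99% tail: μ − z·σ = -0.25% − 2.326 × 5.86% = -0.25 − 13.63036 = -13.88036%
VaR = −(-13.88036%) × $2,006,000 = 13.88036% × $2,006,000 = $278,440

$278,440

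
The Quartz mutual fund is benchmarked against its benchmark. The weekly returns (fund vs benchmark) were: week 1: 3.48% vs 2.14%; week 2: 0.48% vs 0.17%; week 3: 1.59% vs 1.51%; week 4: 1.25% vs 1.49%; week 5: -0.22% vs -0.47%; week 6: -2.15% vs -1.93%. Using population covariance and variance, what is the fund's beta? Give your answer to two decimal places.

r̄p = 0.7383%,  r̄m = 0.4850%
Cov = Σ(rp − r̄p)(rm − r̄m) / 6 = 2.3161
Var(rm) = Σ(rm − r̄m)² / 6 = 1.9405
β = Cov / Var = 2.3161 / 1.9405 = 1.1936

1.19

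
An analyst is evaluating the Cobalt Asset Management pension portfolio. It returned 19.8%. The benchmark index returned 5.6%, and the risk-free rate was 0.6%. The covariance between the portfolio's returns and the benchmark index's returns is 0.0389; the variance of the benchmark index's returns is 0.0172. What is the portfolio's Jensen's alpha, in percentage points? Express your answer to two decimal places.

7.89

β = Cov / Var = 0.0389 / 0.0172 = 2.2616
E[R] = Rf + β(Rm − Rf) = 0.6% + 2.2616 × (5.6% − 0.6%) = 11.9080%
α = Rp − E[R] = 19.8% − 11.9080% = 7.8920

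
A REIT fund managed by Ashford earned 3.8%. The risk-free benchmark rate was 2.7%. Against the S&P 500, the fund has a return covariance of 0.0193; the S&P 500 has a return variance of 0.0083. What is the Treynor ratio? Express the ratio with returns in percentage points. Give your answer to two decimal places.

0.47

β = Cov / Var = 0.0193 / 0.0083 = 2.3253
Treynor = (Rp − Rf) / β = (3.8% − 2.7%) / 2.3253 = 1.10 / 2.3253 = 0.4731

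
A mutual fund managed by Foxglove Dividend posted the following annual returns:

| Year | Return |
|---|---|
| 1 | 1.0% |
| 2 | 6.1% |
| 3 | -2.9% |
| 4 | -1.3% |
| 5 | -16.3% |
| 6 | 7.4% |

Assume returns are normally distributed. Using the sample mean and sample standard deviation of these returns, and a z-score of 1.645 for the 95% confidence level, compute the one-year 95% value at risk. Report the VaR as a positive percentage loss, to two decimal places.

15.01

r̄ = (1 + 6.1 − 2.9 − 1.3 − 16.3 + 7.4) / 6 = -6.00 / 6 = -1.0000%
Σ(r − r̄)² = 362.7600; sample σ = √(362.7600/5) = 8.5177%
VaR = −(r̄ − z·σ) = −(-1.0000 − 1.645 × 8.5177) = −(-15.0116) = 15.0116%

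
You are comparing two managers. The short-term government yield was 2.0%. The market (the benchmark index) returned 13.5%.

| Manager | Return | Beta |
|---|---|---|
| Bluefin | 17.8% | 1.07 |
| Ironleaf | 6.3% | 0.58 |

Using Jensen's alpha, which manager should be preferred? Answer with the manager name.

Bluefin: α = 17.8% − [2.0% + 1.07 × (13.5% − 2.0%)] = 3.495
Ironleaf: α = 6.3% − [2.0% + 0.58 × (13.5% − 2.0%)] = -2.370
Highest: Bluefin (3.495).

Bluefin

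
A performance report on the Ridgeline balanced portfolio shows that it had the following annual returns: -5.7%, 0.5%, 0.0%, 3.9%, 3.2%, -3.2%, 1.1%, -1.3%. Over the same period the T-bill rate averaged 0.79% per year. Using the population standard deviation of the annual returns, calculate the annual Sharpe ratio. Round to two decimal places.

Mean return r̄ = -1.50 / 8 = -0.1875%
Population std dev = √[71.0488 / 8] = 2.9801%
Sharpe = (r̄ − rf) / σ = (-0.1875 − 0.79) / 2.9801 = -0.9775 / 2.9801 = -0.3280

-0.33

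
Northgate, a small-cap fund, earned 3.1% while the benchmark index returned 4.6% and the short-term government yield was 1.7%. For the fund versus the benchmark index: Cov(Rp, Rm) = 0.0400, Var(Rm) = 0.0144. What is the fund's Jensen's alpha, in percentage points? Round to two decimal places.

β = Cov / Var = 0.0400 / 0.0144 = 2.7778
E[R] = Rf + β(Rm − Rf) = 1.7% + 2.7778 × (4.6% − 1.7%) = 9.7556%
α = Rp − E[R] = 3.1% − 9.7556% = -6.6556

-6.66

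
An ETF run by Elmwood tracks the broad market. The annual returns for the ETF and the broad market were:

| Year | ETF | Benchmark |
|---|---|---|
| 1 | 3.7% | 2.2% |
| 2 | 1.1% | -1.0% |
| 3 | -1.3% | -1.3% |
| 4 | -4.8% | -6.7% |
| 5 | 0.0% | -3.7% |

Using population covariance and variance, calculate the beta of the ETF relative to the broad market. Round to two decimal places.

r̄p = -0.2600%,  r̄m = -2.1000%
Cov = Σ(rp − r̄p)(rm − r̄m) / 5 = 7.6320
Var(rm) = Σ(rm − r̄m)² / 5 = 8.8120
β = Cov / Var = 7.6320 / 8.8120 = 0.8661

0.87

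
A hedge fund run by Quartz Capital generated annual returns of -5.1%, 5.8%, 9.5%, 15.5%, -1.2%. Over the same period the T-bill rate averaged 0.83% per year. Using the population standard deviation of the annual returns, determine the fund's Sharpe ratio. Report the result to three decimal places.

r̄ = (-5.1 + 5.8 + 9.5 + 15.5 − 1.2) / 5 = 4.9000%
Population σ = √[Σ(r − r̄)² / 5] = √[271.5400 / 5] = √54.3080 = 7.3694%
Sharpe = (r̄ − rf) / σ = (4.9000 − 0.83) / 7.3694 = 4.0700 / 7.3694 = 0.5523

0.552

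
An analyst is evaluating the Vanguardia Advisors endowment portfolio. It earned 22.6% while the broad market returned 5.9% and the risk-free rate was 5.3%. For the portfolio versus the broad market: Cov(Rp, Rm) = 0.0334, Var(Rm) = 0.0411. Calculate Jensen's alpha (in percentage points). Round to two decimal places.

16.81

β = Cov / Var = 0.0334 / 0.0411 = 0.8127
E[R] = Rf + β(Rm − Rf) = 5.3% + 0.8127 × (5.9% − 5.3%) = 5.7876%
α = Rp − E[R] = 22.6% − 5.7876% = 16.8124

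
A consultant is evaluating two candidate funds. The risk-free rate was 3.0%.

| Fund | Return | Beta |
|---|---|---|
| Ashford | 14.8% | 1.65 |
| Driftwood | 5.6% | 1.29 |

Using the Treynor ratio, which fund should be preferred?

Ashford: Treynor = (14.8% − 3.0%) / 1.65 = 7.152
Driftwood: Treynor = (5.6% − 3.0%) / 1.29 = 2.016
Highest: Ashford (7.152).

Ashford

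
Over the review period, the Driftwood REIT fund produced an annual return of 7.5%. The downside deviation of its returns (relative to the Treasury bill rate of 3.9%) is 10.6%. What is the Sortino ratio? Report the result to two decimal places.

0.34

Sortino = (Rp − Rf) / σd = (7.5% − 3.9%) / 10.6% = 3.60% / 10.6% = 0.3396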